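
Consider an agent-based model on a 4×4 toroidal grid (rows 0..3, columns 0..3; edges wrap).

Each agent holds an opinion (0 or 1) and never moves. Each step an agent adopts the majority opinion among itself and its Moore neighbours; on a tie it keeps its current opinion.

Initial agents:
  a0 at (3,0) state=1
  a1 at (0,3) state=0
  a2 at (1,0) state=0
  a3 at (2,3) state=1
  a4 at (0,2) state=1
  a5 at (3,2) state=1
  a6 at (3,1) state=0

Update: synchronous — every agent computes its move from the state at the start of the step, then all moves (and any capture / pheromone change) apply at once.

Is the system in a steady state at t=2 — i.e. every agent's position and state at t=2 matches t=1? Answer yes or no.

no

t=1: a0@(3,0):1 a1@(0,3):1 a2@(1,0):0 a3@(2,3):1 a4@(0,2):1 a5@(3,2):1 a6@(3,1):1
t=2: a0@(3,0):1 a1@(0,3):1 a2@(1,0):1 a3@(2,3):1 a4@(0,2):1 a5@(3,2):1 a6@(3,1):1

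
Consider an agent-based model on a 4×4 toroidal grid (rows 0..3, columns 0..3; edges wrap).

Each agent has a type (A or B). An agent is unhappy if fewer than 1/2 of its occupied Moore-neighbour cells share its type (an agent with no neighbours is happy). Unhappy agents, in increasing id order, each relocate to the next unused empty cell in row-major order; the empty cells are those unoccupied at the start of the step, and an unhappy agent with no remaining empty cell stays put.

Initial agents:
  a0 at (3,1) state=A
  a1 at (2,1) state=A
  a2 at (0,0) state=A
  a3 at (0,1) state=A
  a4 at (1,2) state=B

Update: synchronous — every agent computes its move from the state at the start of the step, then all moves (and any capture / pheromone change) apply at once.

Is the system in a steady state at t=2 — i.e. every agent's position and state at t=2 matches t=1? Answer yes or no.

no

t=1: a0@(3,1):A a1@(2,1):A a2@(0,0):A a3@(0,1):A a4@(0,2):B
t=2: a0@(3,1):A a1@(2,1):A a2@(0,0):A a3@(0,1):A a4@(0,3):B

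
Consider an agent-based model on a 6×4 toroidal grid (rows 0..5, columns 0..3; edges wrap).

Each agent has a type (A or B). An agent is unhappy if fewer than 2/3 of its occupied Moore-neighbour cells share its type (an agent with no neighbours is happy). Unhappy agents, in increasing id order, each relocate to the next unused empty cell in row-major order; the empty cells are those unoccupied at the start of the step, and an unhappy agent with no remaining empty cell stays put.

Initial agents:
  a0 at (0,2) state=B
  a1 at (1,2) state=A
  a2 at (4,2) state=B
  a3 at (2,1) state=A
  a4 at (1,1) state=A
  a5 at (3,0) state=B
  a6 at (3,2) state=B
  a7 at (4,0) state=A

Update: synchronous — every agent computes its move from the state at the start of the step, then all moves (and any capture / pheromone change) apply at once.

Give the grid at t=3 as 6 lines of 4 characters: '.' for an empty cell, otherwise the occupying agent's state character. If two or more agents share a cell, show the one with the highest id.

t=1: a0@(0,0):B a1@(1,2):A a2@(4,2):B a3@(0,1):A a4@(1,1):A a5@(0,3):B a6@(1,0):B a7@(1,3):A
t=2: a0@(0,2):B a1@(1,2):A a2@(4,2):B a3@(2,0):A a4@(2,1):A a5@(2,2):B a6@(2,3):B a7@(3,0):A
t=3: a0@(0,0):B a1@(0,1):A a2@(4,2):B a3@(2,0):A a4@(2,1):A a5@(0,3):B a6@(1,0):B a7@(3,0):A

BA.B
B...
AA..
A...
..B.
....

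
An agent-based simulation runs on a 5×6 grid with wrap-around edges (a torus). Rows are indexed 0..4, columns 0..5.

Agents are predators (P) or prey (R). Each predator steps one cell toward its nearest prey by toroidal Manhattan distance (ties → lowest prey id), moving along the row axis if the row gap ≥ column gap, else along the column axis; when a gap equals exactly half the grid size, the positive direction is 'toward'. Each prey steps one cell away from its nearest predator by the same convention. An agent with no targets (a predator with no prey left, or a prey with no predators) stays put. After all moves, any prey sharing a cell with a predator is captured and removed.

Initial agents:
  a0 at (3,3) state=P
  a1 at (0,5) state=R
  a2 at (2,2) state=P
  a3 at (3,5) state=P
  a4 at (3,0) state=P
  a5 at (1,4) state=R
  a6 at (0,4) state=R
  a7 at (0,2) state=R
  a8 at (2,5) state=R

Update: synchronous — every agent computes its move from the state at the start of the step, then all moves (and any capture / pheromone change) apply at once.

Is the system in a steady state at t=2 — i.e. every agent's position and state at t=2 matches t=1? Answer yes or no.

t=1: a0@(2,3):P a1@(1,5):R a2@(1,2):P a3@(2,5):P a4@(2,0):P a5@(0,4):R a6@(1,4):R a7@(4,2):R a8@(1,5):R
t=2: a0@(1,3):P a1@(0,5):R a2@(1,3):P a3@(1,5):P a4@(1,0):P a5@(4,4):R a6@(0,4):R a7@(3,2):R a8@(0,5):R

no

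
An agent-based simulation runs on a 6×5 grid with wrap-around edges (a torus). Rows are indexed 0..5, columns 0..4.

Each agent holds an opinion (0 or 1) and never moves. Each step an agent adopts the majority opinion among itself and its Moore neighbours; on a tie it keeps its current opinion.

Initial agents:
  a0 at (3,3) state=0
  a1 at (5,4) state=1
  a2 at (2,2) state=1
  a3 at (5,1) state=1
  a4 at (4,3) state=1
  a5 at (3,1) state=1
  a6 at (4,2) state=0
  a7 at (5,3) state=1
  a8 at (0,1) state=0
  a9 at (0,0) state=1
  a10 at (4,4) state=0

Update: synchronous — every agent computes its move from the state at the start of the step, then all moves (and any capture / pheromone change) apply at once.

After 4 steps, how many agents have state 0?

0

t=1: a0@(3,3):0 a1@(5,4):1 a2@(2,2):1 a3@(5,1):1 a4@(4,3):1 a5@(3,1):1 a6@(4,2):1 a7@(5,3):1 a8@(0,1):1 a9@(0,0):1 a10@(4,4):1
t=2: a0@(3,3):1 a1@(5,4):1 a2@(2,2):1 a3@(5,1):1 a4@(4,3):1 a5@(3,1):1 a6@(4,2):1 a7@(5,3):1 a8@(0,1):1 a9@(0,0):1 a10@(4,4):1
t=3: (unchanged — steady state)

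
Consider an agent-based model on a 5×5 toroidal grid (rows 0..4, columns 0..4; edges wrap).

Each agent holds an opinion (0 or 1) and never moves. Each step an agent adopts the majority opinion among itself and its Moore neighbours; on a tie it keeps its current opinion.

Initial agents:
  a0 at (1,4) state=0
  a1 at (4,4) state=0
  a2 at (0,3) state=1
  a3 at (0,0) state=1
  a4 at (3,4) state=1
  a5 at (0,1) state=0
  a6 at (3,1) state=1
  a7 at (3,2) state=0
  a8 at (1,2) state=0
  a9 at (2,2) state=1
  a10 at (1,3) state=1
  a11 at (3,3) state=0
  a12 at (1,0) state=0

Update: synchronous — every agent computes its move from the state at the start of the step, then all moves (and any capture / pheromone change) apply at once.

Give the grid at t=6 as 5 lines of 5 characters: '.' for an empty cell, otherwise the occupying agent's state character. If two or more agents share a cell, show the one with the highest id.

00.1.
0.110
..1..
.1000
....0

t=1: a0@(1,4):1 a1@(4,4):1 a2@(0,3):0 a3@(0,0):0 a4@(3,4):0 a5@(0,1):0 a6@(3,1):1 a7@(3,2):0 a8@(1,2):1 a9@(2,2):1 a10@(1,3):1 a11@(3,3):0 a12@(1,0):0
t=2: a0@(1,4):0 a1@(4,4):0 a2@(0,3):1 a3@(0,0):0 a4@(3,4):0 a5@(0,1):0 a6@(3,1):1 a7@(3,2):0 a8@(1,2):1 a9@(2,2):1 a10@(1,3):1 a11@(3,3):0 a12@(1,0):0
t=3: (unchanged — steady state)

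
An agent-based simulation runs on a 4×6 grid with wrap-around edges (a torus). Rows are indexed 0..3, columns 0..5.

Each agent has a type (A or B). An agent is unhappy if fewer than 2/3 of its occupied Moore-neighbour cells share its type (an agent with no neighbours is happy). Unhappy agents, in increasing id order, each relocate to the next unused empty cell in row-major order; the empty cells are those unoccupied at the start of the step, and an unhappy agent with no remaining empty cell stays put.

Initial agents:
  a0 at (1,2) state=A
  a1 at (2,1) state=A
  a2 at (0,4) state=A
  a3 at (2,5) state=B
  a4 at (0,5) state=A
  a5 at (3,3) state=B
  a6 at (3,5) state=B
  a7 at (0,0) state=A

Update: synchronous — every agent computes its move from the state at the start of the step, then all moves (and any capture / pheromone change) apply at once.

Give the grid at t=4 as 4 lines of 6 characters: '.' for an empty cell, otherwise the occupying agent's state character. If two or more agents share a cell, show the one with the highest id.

t=1: a0@(1,2):A a1@(2,1):A a2@(0,1):A a3@(2,5):B a4@(0,5):A a5@(0,2):B a6@(0,3):B a7@(1,0):A
t=2: a0@(0,0):A a1@(2,1):A a2@(0,1):A a3@(0,4):B a4@(0,5):A a5@(1,1):B a6@(1,3):B a7@(1,0):A
t=3: a0@(0,0):A a1@(0,2):A a2@(0,1):A a3@(0,3):B a4@(0,5):A a5@(1,2):B a6@(1,3):B a7@(1,0):A
t=4: a0@(0,0):A a1@(0,4):A a2@(0,1):A a3@(0,3):B a4@(0,5):A a5@(1,1):B a6@(1,3):B a7@(1,0):A

AA.BAA
AB.B..
......
......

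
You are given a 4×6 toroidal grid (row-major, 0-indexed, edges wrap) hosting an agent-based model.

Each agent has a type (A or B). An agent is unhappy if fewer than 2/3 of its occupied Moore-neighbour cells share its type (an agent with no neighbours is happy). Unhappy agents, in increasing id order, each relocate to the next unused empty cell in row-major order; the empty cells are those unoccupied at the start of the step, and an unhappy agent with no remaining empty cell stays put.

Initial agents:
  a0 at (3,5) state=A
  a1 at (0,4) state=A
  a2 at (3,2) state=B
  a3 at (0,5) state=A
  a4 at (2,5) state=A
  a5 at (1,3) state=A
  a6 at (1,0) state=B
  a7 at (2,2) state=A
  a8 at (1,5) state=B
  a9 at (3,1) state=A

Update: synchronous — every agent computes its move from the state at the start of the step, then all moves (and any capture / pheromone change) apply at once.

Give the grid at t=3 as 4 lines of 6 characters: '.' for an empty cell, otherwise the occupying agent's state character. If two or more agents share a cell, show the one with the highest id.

BAB.AA
..AAA.
B.A...
......

t=1: a0@(3,5):A a1@(0,4):A a2@(0,0):B a3@(0,1):A a4@(0,2):A a5@(1,3):A a6@(0,3):B a7@(2,2):A a8@(1,1):B a9@(1,2):A
t=2: a0@(0,5):A a1@(0,4):A a2@(1,0):B a3@(1,4):A a4@(1,5):A a5@(1,3):A a6@(2,0):B a7@(2,2):A a8@(2,1):B a9@(1,2):A
t=3: a0@(0,5):A a1@(0,4):A a2@(0,0):B a3@(1,4):A a4@(0,1):A a5@(1,3):A a6@(2,0):B a7@(2,2):A a8@(0,2):B a9@(1,2):A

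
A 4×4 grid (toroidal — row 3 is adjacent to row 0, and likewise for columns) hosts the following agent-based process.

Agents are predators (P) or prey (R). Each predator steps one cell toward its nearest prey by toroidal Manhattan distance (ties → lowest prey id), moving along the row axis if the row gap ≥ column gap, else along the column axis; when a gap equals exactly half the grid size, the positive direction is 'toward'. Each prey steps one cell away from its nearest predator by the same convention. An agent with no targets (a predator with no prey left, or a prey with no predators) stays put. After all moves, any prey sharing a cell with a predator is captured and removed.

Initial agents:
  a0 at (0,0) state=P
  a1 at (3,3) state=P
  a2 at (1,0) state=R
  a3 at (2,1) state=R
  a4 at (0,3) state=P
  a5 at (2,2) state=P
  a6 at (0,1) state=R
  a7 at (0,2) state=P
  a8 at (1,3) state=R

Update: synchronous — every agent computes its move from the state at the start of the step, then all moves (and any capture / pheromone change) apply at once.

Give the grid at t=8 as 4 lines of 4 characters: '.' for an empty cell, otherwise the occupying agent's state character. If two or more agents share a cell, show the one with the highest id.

P..P
R..R
....
....

t=1: a0@(1,0):P a1@(0,3):P a2@(2,0):R a3@(2,0):R a4@(1,3):P a5@(2,1):P a6@(0,2):R a7@(0,1):P a8@(2,3):R
t=2: a0@(2,0):P a1@(0,2):P a2@(3,0):R a3@(3,0):R a4@(2,3):P a5@(2,0):P a6@(0,1):R a7@(0,2):P a8@(3,3):R
t=3: a0@(3,0):P a1@(0,1):P a2@(0,0):R a3@(0,0):R a4@(3,3):P a5@(3,0):P a6@(0,0):R a7@(0,1):P a8@(0,3):R
t=4: a0@(0,0):P a1@(0,0):P a2@(1,0):R a3@(1,0):R a4@(0,3):P a5@(0,0):P a6@(1,0):R a7@(0,0):P a8@(1,3):R
t=5: a0@(1,0):P a1@(1,0):P a2@(2,0):R a3@(2,0):R a4@(1,3):P a5@(1,0):P a6@(2,0):R a7@(1,0):P a8@(2,3):R
t=6: a0@(2,0):P a1@(2,0):P a2@(3,0):R a3@(3,0):R a4@(2,3):P a5@(2,0):P a6@(3,0):R a7@(2,0):P a8@(3,3):R
t=7: a0@(3,0):P a1@(3,0):P a2@(0,0):R a3@(0,0):R a4@(3,3):P a5@(3,0):P a6@(0,0):R a7@(3,0):P a8@(0,3):R
t=8: a0@(0,0):P a1@(0,0):P a2@(1,0):R a3@(1,0):R a4@(0,3):P a5@(0,0):P a6@(1,0):R a7@(0,0):P a8@(1,3):R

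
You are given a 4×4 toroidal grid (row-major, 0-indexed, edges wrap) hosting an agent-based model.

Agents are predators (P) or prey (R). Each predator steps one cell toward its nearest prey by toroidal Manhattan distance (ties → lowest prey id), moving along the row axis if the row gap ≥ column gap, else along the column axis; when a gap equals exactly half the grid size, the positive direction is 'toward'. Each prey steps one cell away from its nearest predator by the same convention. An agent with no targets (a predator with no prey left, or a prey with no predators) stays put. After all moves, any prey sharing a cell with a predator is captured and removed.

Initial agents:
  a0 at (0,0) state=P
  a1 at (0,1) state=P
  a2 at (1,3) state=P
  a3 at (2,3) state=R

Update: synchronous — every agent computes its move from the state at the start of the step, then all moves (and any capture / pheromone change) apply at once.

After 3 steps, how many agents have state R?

1

t=1: a0@(1,0):P a1@(1,1):P a2@(2,3):P a3@(3,3):R
t=2: a0@(2,0):P a1@(2,1):P a2@(3,3):P a3@(0,3):R
t=3: a0@(3,0):P a1@(3,1):P a2@(0,3):P a3@(1,3):R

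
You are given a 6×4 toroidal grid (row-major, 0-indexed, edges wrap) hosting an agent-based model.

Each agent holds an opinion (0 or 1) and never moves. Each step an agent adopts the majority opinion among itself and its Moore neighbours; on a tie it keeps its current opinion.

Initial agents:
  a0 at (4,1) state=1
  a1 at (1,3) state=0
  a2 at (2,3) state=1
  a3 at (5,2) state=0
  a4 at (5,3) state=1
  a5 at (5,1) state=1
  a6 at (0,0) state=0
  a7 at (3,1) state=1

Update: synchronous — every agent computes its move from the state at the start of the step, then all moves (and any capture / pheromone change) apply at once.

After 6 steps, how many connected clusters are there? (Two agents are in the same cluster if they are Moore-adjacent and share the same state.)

t=1: a0@(4,1):1 a1@(1,3):0 a2@(2,3):1 a3@(5,2):1 a4@(5,3):0 a5@(5,1):1 a6@(0,0):0 a7@(3,1):1
t=2: (unchanged — steady state)

3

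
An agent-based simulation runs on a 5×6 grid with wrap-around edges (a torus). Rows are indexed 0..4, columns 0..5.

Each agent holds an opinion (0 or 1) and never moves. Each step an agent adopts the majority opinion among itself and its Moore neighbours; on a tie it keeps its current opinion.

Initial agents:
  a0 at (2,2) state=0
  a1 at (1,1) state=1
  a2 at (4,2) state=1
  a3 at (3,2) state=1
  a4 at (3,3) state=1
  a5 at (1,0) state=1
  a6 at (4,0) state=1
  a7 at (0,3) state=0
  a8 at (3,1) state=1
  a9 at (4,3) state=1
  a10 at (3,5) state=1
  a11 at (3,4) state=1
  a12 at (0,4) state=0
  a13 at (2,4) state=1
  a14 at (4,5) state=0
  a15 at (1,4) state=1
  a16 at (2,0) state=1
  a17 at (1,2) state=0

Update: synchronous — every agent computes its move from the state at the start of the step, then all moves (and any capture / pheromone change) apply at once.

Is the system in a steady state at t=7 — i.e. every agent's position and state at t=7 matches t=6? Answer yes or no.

t=1: a0@(2,2):1 a1@(1,1):1 a2@(4,2):1 a3@(3,2):1 a4@(3,3):1 a5@(1,0):1 a6@(4,0):1 a7@(0,3):0 a8@(3,1):1 a9@(4,3):1 a10@(3,5):1 a11@(3,4):1 a12@(0,4):0 a13@(2,4):1 a14@(4,5):1 a15@(1,4):1 a16@(2,0):1 a17@(1,2):0
t=2: a0@(2,2):1 a1@(1,1):1 a2@(4,2):1 a3@(3,2):1 a4@(3,3):1 a5@(1,0):1 a6@(4,0):1 a7@(0,3):0 a8@(3,1):1 a9@(4,3):1 a10@(3,5):1 a11@(3,4):1 a12@(0,4):1 a13@(2,4):1 a14@(4,5):1 a15@(1,4):1 a16@(2,0):1 a17@(1,2):0
t=3: a0@(2,2):1 a1@(1,1):1 a2@(4,2):1 a3@(3,2):1 a4@(3,3):1 a5@(1,0):1 a6@(4,0):1 a7@(0,3):1 a8@(3,1):1 a9@(4,3):1 a10@(3,5):1 a11@(3,4):1 a12@(0,4):1 a13@(2,4):1 a14@(4,5):1 a15@(1,4):1 a16@(2,0):1 a17@(1,2):0
t=4: a0@(2,2):1 a1@(1,1):1 a2@(4,2):1 a3@(3,2):1 a4@(3,3):1 a5@(1,0):1 a6@(4,0):1 a7@(0,3):1 a8@(3,1):1 a9@(4,3):1 a10@(3,5):1 a11@(3,4):1 a12@(0,4):1 a13@(2,4):1 a14@(4,5):1 a15@(1,4):1 a16@(2,0):1 a17@(1,2):1
t=5: (unchanged — steady state)

yes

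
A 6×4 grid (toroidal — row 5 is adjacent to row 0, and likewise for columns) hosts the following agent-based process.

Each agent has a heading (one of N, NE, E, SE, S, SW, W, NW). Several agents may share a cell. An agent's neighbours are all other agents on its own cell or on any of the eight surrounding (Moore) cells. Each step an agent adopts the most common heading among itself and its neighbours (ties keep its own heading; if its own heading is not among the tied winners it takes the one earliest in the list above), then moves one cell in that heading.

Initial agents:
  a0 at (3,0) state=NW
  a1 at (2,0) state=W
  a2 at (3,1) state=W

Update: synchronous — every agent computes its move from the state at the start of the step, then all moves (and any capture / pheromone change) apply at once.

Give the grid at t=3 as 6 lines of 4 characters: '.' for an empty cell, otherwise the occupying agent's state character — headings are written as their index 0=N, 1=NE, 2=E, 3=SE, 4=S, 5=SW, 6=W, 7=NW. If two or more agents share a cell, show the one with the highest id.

t=1: a0@(3,3):W a1@(2,3):W a2@(3,0):W
t=2: a0@(3,2):W a1@(2,2):W a2@(3,3):W
t=3: a0@(3,1):W a1@(2,1):W a2@(3,2):W

....
....
.6..
.66.
....
....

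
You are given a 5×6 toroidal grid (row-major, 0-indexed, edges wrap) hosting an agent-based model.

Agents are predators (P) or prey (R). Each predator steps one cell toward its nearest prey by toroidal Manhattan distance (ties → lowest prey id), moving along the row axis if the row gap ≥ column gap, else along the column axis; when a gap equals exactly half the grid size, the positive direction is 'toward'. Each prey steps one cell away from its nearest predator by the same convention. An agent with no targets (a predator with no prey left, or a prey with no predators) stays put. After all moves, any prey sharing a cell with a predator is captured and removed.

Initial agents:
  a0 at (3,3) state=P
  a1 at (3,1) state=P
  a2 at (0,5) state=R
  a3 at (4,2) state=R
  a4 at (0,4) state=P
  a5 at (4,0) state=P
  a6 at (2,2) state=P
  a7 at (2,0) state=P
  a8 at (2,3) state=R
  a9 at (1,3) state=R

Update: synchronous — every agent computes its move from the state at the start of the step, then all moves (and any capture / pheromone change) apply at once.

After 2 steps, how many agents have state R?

t=1: a0@(2,3):P a1@(4,1):P a3@(0,2):R a4@(0,5):P a5@(0,0):P a6@(2,3):P a7@(1,0):P a8@(1,3):R a9@(0,3):R
t=2: a0@(1,3):P a1@(0,1):P a3@(1,2):R a4@(0,4):P a5@(0,1):P a6@(1,3):P a7@(1,1):P a8@(0,3):R a9@(4,3):R

3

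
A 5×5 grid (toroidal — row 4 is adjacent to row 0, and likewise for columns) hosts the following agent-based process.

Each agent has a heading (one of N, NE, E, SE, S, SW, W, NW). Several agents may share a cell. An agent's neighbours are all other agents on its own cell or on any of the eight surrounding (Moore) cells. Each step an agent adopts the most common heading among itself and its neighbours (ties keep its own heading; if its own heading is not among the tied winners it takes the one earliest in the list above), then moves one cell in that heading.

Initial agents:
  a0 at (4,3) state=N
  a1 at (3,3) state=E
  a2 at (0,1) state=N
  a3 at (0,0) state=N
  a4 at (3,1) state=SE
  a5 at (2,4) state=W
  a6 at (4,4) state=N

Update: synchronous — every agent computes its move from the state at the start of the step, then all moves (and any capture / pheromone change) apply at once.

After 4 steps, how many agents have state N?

7

t=1: a0@(3,3):N a1@(2,3):N a2@(4,1):N a3@(4,0):N a4@(4,2):SE a5@(2,3):W a6@(3,4):N
t=2: a0@(2,3):N a1@(1,3):N a2@(3,1):N a3@(3,0):N a4@(3,2):N a5@(1,3):N a6@(2,4):N
t=3: a0@(1,3):N a1@(0,3):N a2@(2,1):N a3@(2,0):N a4@(2,2):N a5@(0,3):N a6@(1,4):N
t=4: a0@(0,3):N a1@(4,3):N a2@(1,1):N a3@(1,0):N a4@(1,2):N a5@(4,3):N a6@(0,4):N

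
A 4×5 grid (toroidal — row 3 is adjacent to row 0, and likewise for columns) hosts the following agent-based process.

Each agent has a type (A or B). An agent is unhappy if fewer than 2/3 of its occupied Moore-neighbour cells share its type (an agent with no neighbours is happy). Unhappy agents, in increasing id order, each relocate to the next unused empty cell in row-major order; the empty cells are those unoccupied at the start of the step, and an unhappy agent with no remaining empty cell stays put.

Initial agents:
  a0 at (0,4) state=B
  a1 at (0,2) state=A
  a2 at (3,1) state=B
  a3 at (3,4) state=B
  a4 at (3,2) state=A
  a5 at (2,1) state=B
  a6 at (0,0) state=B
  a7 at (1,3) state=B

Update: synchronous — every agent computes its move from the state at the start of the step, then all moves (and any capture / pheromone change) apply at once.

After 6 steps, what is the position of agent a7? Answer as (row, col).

(1, 2)

t=1: a0@(0,4):B a1@(0,1):A a2@(0,3):B a3@(3,4):B a4@(1,0):A a5@(1,1):B a6@(0,0):B a7@(1,2):B
t=2: a0@(0,4):B a1@(0,2):A a2@(0,3):B a3@(3,4):B a4@(1,3):A a5@(1,4):B a6@(2,0):B a7@(1,2):B
t=3: a0@(0,4):B a1@(0,0):A a2@(0,3):B a3@(3,4):B a4@(0,1):A a5@(1,4):B a6@(2,0):B a7@(1,0):B
t=4: a0@(0,4):B a1@(0,2):A a2@(0,3):B a3@(3,4):B a4@(1,1):A a5@(1,4):B a6@(2,0):B a7@(1,2):B
t=5: a0@(0,4):B a1@(0,0):A a2@(0,3):B a3@(3,4):B a4@(0,1):A a5@(1,4):B a6@(2,0):B a7@(1,0):B
t=6: a0@(0,4):B a1@(0,2):A a2@(0,3):B a3@(3,4):B a4@(1,1):A a5@(1,4):B a6@(2,0):B a7@(1,2):B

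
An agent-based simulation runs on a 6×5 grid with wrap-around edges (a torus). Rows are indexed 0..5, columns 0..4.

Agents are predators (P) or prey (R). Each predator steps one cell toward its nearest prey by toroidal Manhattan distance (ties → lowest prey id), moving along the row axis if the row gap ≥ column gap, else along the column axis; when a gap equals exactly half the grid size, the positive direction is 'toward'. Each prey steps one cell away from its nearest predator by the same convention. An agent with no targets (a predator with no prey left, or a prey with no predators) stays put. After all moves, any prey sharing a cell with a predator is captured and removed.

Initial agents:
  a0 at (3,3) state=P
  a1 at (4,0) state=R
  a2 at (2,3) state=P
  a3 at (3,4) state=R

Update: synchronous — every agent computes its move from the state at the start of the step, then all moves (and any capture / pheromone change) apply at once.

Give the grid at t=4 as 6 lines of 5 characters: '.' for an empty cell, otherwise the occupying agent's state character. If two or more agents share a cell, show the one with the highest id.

.....
.....
.....
.PPR.
....R
.....

t=1: a0@(3,4):P a1@(4,1):R a2@(3,3):P a3@(3,0):R
t=2: a0@(3,0):P a1@(4,2):R a2@(3,4):P a3@(3,1):R
t=3: a0@(3,1):P a1@(4,3):R a2@(3,0):P a3@(3,2):R
t=4: a0@(3,2):P a1@(4,4):R a2@(3,1):P a3@(3,3):R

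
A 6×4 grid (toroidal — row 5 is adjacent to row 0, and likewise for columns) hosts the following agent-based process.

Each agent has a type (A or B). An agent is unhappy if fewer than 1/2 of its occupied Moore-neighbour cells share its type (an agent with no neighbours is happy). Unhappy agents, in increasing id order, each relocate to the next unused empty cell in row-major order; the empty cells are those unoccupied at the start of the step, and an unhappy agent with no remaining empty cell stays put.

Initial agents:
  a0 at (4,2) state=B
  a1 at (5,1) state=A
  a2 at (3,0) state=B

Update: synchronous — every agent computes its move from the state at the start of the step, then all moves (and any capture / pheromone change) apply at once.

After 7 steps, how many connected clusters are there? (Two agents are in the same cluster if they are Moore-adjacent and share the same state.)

t=1: a0@(0,0):B a1@(0,1):A a2@(3,0):B
t=2: a0@(0,2):B a1@(0,3):A a2@(3,0):B
t=3: a0@(0,0):B a1@(0,1):A a2@(3,0):B
t=4: a0@(0,2):B a1@(0,3):A a2@(3,0):B
t=5: a0@(0,0):B a1@(0,1):A a2@(3,0):B
t=6: a0@(0,2):B a1@(0,3):A a2@(3,0):B
t=7: a0@(0,0):B a1@(0,1):A a2@(3,0):B

3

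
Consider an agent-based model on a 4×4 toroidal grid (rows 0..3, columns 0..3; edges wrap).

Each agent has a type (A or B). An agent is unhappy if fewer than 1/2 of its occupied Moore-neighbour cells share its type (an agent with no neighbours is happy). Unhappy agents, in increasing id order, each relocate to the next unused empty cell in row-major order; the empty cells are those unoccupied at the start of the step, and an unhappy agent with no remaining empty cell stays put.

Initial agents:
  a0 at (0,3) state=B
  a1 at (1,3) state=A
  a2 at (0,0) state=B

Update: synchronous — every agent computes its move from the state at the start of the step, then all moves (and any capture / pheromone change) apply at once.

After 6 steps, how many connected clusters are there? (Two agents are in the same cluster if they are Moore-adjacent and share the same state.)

t=1: a0@(0,3):B a1@(0,1):A a2@(0,0):B
t=2: a0@(0,3):B a1@(0,2):A a2@(0,0):B
t=3: a0@(0,3):B a1@(0,1):A a2@(0,0):B
t=4: a0@(0,3):B a1@(0,2):A a2@(0,0):B
t=5: a0@(0,3):B a1@(0,1):A a2@(0,0):B
t=6: a0@(0,3):B a1@(0,2):A a2@(0,0):B

2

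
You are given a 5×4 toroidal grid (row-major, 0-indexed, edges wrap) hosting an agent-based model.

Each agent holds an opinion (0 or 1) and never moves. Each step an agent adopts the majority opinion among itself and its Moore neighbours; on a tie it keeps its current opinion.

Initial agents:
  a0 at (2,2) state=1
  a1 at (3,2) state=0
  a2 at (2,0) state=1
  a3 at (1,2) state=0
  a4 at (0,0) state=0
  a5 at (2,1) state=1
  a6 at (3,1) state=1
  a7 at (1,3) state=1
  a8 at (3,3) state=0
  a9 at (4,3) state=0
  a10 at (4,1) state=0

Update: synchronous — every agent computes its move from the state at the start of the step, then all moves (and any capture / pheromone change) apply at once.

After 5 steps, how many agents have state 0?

5

t=1: a0@(2,2):1 a1@(3,2):0 a2@(2,0):1 a3@(1,2):1 a4@(0,0):0 a5@(2,1):1 a6@(3,1):1 a7@(1,3):1 a8@(3,3):0 a9@(4,3):0 a10@(4,1):0
t=2: (unchanged — steady state)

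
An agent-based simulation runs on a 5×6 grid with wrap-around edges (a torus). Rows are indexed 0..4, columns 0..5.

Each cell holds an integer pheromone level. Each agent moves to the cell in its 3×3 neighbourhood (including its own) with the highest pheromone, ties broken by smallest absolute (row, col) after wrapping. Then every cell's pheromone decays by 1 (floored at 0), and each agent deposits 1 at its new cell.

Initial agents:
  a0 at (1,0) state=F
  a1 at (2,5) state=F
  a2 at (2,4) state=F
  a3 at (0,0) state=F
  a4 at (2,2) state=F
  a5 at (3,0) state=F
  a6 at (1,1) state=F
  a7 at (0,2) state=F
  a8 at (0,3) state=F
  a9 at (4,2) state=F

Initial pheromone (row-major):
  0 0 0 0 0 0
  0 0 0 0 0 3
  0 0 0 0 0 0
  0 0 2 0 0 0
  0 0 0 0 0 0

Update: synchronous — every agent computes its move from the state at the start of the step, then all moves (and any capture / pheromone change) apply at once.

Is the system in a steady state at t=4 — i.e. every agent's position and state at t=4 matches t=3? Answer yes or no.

t=1: a0@(1,5) a1@(1,5) a2@(1,5) a3@(1,5) a4@(3,2) a5@(2,0) a6@(0,0) a7@(0,1) a8@(0,2) a9@(3,2) | pheromone: 1 1 1 0 0 0 / 0 0 0 0 0 6 / 1 0 0 0 0 0 / 0 0 3 0 0 0 / 0 0 0 0 0 0
t=2: a0@(1,5) a1@(1,5) a2@(1,5) a3@(1,5) a4@(3,2) a5@(1,5) a6@(1,5) a7@(0,0) a8@(0,1) a9@(3,2) | pheromone: 1 1 0 0 0 0 / 0 0 0 0 0 11 / 0 0 0 0 0 0 / 0 0 4 0 0 0 / 0 0 0 0 0 0
t=3: a0@(1,5) a1@(1,5) a2@(1,5) a3@(1,5) a4@(3,2) a5@(1,5) a6@(1,5) a7@(1,5) a8@(0,0) a9@(3,2) | pheromone: 1 0 0 0 0 0 / 0 0 0 0 0 17 / 0 0 0 0 0 0 / 0 0 5 0 0 0 / 0 0 0 0 0 0
t=4: a0@(1,5) a1@(1,5) a2@(1,5) a3@(1,5) a4@(3,2) a5@(1,5) a6@(1,5) a7@(1,5) a8@(1,5) a9@(3,2) | pheromone: 0 0 0 0 0 0 / 0 0 0 0 0 24 / 0 0 0 0 0 0 / 0 0 6 0 0 0 / 0 0 0 0 0 0

no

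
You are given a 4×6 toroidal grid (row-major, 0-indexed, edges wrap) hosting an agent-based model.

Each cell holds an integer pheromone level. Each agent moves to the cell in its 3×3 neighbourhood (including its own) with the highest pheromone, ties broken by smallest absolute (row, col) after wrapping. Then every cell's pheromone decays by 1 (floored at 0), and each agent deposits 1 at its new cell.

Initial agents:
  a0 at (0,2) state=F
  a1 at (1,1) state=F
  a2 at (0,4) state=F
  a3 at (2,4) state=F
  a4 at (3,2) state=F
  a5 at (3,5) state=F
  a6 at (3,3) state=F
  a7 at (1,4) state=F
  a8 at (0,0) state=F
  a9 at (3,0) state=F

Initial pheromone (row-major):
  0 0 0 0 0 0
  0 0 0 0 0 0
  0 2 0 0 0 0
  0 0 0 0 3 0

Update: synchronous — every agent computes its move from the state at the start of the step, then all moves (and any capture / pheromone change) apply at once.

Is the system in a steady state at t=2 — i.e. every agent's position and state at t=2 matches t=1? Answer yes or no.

no

t=1: a0@(0,1) a1@(2,1) a2@(3,4) a3@(3,4) a4@(2,1) a5@(3,4) a6@(3,4) a7@(0,3) a8@(0,0) a9@(2,1) | pheromone: 1 1 0 1 0 0 / 0 0 0 0 0 0 / 0 4 0 0 0 0 / 0 0 0 0 6 0
t=2: a0@(0,0) a1@(2,1) a2@(3,4) a3@(3,4) a4@(2,1) a5@(3,4) a6@(3,4) a7@(3,4) a8@(0,0) a9@(2,1) | pheromone: 2 0 0 0 0 0 / 0 0 0 0 0 0 / 0 6 0 0 0 0 / 0 0 0 0 10 0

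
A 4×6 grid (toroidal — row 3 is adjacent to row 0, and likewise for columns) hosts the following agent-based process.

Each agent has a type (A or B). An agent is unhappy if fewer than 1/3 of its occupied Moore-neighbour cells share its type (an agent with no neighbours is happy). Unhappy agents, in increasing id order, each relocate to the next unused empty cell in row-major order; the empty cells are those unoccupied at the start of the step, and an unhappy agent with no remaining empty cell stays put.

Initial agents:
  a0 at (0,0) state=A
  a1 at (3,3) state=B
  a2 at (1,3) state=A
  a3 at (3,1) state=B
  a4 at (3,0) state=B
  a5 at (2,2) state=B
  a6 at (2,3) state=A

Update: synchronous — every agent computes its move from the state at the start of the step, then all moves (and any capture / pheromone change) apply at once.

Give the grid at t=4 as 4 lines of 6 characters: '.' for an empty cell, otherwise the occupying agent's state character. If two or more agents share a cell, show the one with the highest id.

t=1: a0@(0,1):A a1@(3,3):B a2@(1,3):A a3@(3,1):B a4@(3,0):B a5@(2,2):B a6@(2,3):A
t=2: a0@(0,0):A a1@(3,3):B a2@(1,3):A a3@(3,1):B a4@(3,0):B a5@(2,2):B a6@(2,3):A
t=3: a0@(0,1):A a1@(3,3):B a2@(1,3):A a3@(3,1):B a4@(3,0):B a5@(2,2):B a6@(2,3):A
t=4: a0@(0,0):A a1@(3,3):B a2@(1,3):A a3@(3,1):B a4@(3,0):B a5@(2,2):B a6@(2,3):A

A.....
...A..
..BA..
BB.B..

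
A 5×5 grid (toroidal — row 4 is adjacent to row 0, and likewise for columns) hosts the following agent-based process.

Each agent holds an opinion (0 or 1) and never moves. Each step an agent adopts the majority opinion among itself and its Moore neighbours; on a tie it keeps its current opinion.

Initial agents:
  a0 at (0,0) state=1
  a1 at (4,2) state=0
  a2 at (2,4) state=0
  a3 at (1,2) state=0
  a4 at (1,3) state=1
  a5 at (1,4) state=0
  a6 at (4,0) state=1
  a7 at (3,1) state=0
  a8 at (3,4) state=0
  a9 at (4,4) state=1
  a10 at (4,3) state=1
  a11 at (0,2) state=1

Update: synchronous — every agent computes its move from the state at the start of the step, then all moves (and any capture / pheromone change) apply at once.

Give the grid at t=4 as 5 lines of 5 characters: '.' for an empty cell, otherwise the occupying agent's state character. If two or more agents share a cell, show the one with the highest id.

t=1: a0@(0,0):1 a1@(4,2):0 a2@(2,4):0 a3@(1,2):1 a4@(1,3):0 a5@(1,4):0 a6@(4,0):1 a7@(3,1):0 a8@(3,4):1 a9@(4,4):1 a10@(4,3):1 a11@(0,2):1
t=2: (unchanged — steady state)

1.1..
..100
....0
.0..1
1.011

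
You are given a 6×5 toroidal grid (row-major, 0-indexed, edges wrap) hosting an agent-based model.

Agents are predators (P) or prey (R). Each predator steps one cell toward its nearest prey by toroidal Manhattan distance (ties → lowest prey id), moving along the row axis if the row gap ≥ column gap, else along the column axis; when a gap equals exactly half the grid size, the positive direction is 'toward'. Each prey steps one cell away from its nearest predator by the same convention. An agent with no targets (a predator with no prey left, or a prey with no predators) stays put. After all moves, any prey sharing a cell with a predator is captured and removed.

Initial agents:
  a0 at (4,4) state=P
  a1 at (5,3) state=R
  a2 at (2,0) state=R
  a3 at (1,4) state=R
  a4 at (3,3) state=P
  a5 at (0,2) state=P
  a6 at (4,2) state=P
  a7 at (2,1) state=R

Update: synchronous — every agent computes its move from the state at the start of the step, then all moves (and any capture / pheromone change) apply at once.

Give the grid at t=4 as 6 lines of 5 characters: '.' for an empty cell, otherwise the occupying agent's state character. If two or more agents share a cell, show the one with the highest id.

.....
...P.
..P.P
R..RR
R....
.....

t=1: a0@(5,4):P a1@(0,3):R a2@(1,0):R a3@(0,4):R a4@(4,3):P a5@(5,2):P a6@(5,2):P a7@(2,0):R
t=2: a0@(0,4):P a1@(1,3):R a2@(2,0):R a3@(1,4):R a4@(5,3):P a5@(0,2):P a6@(0,2):P a7@(1,0):R
t=3: a0@(1,4):P a1@(2,3):R a2@(3,0):R a3@(2,4):R a4@(0,3):P a5@(1,2):P a6@(1,2):P a7@(2,0):R
t=4: a0@(2,4):P a1@(3,3):R a2@(4,0):R a3@(3,4):R a4@(1,3):P a5@(2,2):P a6@(2,2):P a7@(3,0):R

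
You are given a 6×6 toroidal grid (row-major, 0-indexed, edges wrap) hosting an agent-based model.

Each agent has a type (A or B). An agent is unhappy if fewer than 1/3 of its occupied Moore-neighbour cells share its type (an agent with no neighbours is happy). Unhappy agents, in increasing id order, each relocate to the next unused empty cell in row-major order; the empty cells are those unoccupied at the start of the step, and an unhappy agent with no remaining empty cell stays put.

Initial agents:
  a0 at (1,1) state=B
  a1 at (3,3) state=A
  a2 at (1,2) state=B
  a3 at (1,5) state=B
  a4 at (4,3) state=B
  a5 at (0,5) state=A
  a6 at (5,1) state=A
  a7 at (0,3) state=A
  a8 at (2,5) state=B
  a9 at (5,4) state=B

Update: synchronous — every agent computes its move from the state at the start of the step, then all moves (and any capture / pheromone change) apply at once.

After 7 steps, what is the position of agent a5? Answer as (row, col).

(0, 1)

t=1: a0@(1,1):B a1@(0,0):A a2@(1,2):B a3@(1,5):B a4@(4,3):B a5@(0,1):A a6@(5,1):A a7@(0,2):A a8@(2,5):B a9@(5,4):B
t=2: a0@(0,3):B a1@(0,0):A a2@(1,2):B a3@(1,5):B a4@(4,3):B a5@(0,1):A a6@(5,1):A a7@(0,2):A a8@(2,5):B a9@(5,4):B
t=3: (unchanged — steady state)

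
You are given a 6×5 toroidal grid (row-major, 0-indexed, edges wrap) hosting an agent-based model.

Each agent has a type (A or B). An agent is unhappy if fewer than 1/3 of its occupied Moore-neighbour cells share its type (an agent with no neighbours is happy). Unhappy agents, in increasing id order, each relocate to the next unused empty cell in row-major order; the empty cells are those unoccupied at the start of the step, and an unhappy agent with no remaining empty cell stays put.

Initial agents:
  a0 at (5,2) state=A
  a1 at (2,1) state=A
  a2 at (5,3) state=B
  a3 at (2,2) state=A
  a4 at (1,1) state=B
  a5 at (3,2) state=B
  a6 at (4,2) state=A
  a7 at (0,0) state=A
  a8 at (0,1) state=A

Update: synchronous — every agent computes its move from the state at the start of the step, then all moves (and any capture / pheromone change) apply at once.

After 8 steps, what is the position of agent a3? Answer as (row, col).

(2, 2)

t=1: a0@(5,2):A a1@(2,1):A a2@(0,2):B a3@(2,2):A a4@(0,3):B a5@(0,4):B a6@(4,2):A a7@(0,0):A a8@(0,1):A
t=2: (unchanged — steady state)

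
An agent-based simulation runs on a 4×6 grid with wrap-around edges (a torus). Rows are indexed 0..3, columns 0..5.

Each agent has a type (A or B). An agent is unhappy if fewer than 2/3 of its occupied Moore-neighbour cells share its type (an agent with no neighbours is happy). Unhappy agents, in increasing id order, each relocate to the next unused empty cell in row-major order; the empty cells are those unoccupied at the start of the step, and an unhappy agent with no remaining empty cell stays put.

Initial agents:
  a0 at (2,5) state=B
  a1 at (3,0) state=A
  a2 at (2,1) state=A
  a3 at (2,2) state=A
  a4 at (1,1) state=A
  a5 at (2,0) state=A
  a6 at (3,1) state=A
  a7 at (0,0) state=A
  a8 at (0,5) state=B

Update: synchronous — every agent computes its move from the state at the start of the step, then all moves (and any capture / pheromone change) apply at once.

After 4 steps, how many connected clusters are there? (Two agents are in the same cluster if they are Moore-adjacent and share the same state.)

2

t=1: a0@(0,1):B a1@(3,0):A a2@(2,1):A a3@(2,2):A a4@(1,1):A a5@(2,0):A a6@(3,1):A a7@(0,0):A a8@(0,2):B
t=2: a0@(0,3):B a1@(3,0):A a2@(2,1):A a3@(2,2):A a4@(1,1):A a5@(2,0):A a6@(3,1):A a7@(0,0):A a8@(0,4):B
t=3: (unchanged — steady state)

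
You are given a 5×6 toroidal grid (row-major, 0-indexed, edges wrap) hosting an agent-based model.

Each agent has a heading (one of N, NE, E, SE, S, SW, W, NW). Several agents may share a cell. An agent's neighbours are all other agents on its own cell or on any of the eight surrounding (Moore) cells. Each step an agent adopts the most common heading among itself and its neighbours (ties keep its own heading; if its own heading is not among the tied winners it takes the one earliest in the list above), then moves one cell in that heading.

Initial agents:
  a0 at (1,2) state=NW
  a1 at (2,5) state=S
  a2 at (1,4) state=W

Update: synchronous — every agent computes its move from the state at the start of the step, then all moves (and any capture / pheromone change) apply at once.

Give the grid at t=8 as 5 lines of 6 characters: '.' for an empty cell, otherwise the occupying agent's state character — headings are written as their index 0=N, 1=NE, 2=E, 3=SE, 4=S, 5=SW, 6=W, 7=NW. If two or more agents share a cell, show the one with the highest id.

.....4
..6...
......
7.....
......

t=1: a0@(0,1):NW a1@(3,5):S a2@(1,3):W
t=2: a0@(4,0):NW a1@(4,5):S a2@(1,2):W
t=3: a0@(3,5):NW a1@(0,5):S a2@(1,1):W
t=4: a0@(2,4):NW a1@(1,5):S a2@(1,0):W
t=5: a0@(1,3):NW a1@(2,5):S a2@(1,5):W
t=6: a0@(0,2):NW a1@(3,5):S a2@(1,4):W
t=7: a0@(4,1):NW a1@(4,5):S a2@(1,3):W
t=8: a0@(3,0):NW a1@(0,5):S a2@(1,2):W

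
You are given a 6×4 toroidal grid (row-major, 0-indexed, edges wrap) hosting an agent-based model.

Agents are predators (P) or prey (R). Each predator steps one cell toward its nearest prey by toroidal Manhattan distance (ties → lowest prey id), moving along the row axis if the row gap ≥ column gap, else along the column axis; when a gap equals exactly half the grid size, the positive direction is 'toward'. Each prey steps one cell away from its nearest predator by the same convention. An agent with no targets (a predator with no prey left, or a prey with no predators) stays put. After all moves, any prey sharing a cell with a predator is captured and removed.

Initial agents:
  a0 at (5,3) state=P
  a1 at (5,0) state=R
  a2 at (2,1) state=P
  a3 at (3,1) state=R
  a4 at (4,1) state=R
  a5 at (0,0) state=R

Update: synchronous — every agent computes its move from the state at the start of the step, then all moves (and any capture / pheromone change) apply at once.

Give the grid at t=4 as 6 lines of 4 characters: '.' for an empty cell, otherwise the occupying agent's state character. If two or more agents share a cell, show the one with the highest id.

t=1: a0@(5,0):P a1@(5,1):R a2@(3,1):P a3@(4,1):R a4@(5,1):R a5@(1,0):R
t=2: a0@(5,1):P a1@(5,2):R a2@(4,1):P a4@(5,2):R a5@(2,0):R
t=3: a0@(5,2):P a1@(5,3):R a2@(5,1):P a4@(5,3):R a5@(1,0):R
t=4: a0@(5,3):P a1@(5,0):R a2@(5,2):P a4@(5,0):R a5@(2,0):R

....
....
R...
....
....
R.PP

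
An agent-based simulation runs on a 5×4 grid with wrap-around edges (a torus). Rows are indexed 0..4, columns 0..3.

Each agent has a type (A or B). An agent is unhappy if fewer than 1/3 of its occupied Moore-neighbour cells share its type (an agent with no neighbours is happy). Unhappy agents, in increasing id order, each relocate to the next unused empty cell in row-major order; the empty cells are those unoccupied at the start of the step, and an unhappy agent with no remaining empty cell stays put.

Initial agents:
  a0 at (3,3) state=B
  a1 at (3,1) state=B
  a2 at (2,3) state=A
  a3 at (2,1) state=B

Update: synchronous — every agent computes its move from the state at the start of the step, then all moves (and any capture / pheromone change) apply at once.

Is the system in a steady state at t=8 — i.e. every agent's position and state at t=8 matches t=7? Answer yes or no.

t=1: a0@(0,0):B a1@(3,1):B a2@(0,1):A a3@(2,1):B
t=2: a0@(0,2):B a1@(3,1):B a2@(0,3):A a3@(2,1):B
t=3: a0@(0,0):B a1@(3,1):B a2@(0,1):A a3@(2,1):B
t=4: a0@(0,2):B a1@(3,1):B a2@(0,3):A a3@(2,1):B
t=5: a0@(0,0):B a1@(3,1):B a2@(0,1):A a3@(2,1):B
t=6: a0@(0,2):B a1@(3,1):B a2@(0,3):A a3@(2,1):B
t=7: a0@(0,0):B a1@(3,1):B a2@(0,1):A a3@(2,1):B
t=8: a0@(0,2):B a1@(3,1):B a2@(0,3):A a3@(2,1):B

no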